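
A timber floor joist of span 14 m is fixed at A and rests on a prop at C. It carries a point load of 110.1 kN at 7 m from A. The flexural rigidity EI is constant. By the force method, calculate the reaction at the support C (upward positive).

R_C = 34.41 kN

Release the roller at C. Primary structure: cantilever fixed at A.
Downward deflection at the released point C due to the loads:
  point load 110.1 at a = 7: Pa²(3L − a)/(6EI) = 31470/EI
Flexibility coefficient — unit upward force at C: δ_{CC} = L³/(3EI) = 914.7/EI.
Compatibility at C: δ_0 − R_C·δ_{CC} = 0, so R_C = 31470/914.7 = 34.41 kN.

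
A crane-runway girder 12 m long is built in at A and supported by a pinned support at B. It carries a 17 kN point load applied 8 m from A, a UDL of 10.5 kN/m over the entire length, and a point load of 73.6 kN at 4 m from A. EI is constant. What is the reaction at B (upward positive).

Take the reaction at B as the redundant and release it; the primary structure is a cantilever fixed at A.
Deflection at B on the released cantilever, summing each load's contribution:
  point load 17 at a = 8: Pa²(3L − a)/(6EI) = 5077/EI
  UDL 10.5: wL⁴/(8EI) = 27216/EI
  point load 73.6 at a = 4: Pa²(3L − a)/(6EI) = 6281/EI
  δ_0 = 38574/EI
Tip deflection under a unit load at B: L³/(3EI) = 576/EI.
Compatibility at B: δ_0 − R_B·δ_{BB} = 0, so R_B = 38574/576 = 66.97 kN.

R_B = 66.97 kN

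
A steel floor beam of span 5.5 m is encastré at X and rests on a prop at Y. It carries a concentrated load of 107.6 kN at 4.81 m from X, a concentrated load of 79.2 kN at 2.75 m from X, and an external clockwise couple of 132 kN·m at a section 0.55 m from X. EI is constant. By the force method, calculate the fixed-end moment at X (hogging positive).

Remove the prop at Y; the released (primary) structure is a cantilever built in at X.
Free-end deflection of the primary structure under the applied loading (downward +):
  point load 107.6 at a = 4.81: Pa²(3L − a)/(6EI) = 4850/EI
  point load 79.2 at a = 2.75: Pa²(3L − a)/(6EI) = 1373/EI
  clockwise couple 132 at a = 0.55: M₀a(2L − a)/(2EI) = 379.3/EI
  δ_0 = 6602/EI
Tip deflection under a unit load at Y: L³/(3EI) = 55.46/EI.
Compatibility at Y: δ_0 − R_Y·δ_{YY} = 0, so R_Y = 6602/55.46 = 119 kN.
Moment equilibrium about X: M_X = Σ(load moments about X) − R_Y·L = 867.4 − 119×5.5 = 212.6 kN·m.

M_X = 212.6 kN·m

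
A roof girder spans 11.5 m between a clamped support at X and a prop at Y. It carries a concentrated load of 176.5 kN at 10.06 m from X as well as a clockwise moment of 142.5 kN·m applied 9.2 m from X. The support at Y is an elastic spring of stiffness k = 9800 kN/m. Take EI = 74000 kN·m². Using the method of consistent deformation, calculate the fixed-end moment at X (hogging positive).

M_X = 89.62 kN·m

Choose R_Y as the redundant. The primary structure is the cantilever fixed at X.
Deflection at Y on the released cantilever, summing each load's contribution:
  point load 176.5 at a = 10.06: Pa²(3L − a)/(6EI) = 72760/EI
  clockwise couple 142.5 at a = 9.2: M₀a(2L − a)/(2EI) = 9046/EI
  δ_0 = 81806/EI
Flexibility coefficient — unit upward force at Y: δ_{YY} = L³/(3EI) = 507/EI.
With EI = 74000 kN·m²: δ_0 = 1.1055 m and δ_{YY} = 0.006851 m/kN.
Compatibility — the spring shortens by R_Y/k under the reaction it provides: δ_0 − R_Y·δ_{YY} = R_Y/k. With 1/k = 0.000102 m/kN, R_Y = δ_0 / (δ_{YY} + 1/k) = 1.1055 / (0.006851 + 0.000102) = 159 kN.
Moment equilibrium about X: M_X = Σ(load moments about X) − R_Y·L = 1918 − 159×11.5 = 89.62 kN·m.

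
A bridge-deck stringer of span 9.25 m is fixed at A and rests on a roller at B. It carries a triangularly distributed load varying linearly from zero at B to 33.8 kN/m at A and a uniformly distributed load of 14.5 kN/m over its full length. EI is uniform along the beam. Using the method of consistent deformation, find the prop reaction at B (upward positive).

R_B = 81.56 kN

Choose R_B as the redundant. The primary structure is the cantilever fixed at A.
Primary-structure tip deflection at B by superposition:
  triangular load, peak 33.8 at the fixed end: w₀L⁴/(30EI) = 8248/EI
  UDL 14.5: wL⁴/(8EI) = 13269/EI
  δ_0 = 21517/EI
Tip deflection under a unit load at B: L³/(3EI) = 263.8/EI.
Compatibility at B: δ_0 − R_B·δ_{BB} = 0, so R_B = 21517/263.8 = 81.56 kN.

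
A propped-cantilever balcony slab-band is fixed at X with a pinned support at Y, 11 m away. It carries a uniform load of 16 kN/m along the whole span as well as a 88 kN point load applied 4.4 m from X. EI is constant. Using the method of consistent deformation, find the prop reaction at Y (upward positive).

Remove the prop at Y; the released (primary) structure is a cantilever built in at X.
Free-end deflection of the primary structure under the applied loading (downward +):
  UDL 16: wL⁴/(8EI) = 29282/EI
  point load 88 at a = 4.4: Pa²(3L − a)/(6EI) = 8121/EI
  δ_0 = 37403/EI
Tip deflection under a unit load at Y: L³/(3EI) = 443.7/EI.
Compatibility at Y: δ_0 − R_Y·δ_{YY} = 0, so R_Y = 37403/443.7 = 84.3 kN.

R_Y = 84.3 kN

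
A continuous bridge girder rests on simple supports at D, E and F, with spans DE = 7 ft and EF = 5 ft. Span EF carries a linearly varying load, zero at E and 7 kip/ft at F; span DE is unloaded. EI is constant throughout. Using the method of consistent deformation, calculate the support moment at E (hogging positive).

M_E = 4.253 kip·ft

Release continuity at E by inserting a hinge; the redundant is the internal moment M_E. The primary structure is two simply-supported spans DE and EF.
Rotations at E on the released spans (each span's end-slope, ×1/EI):
  span EF: triangular load, peak 7: 7w₀L³/(360EI) = 17.01/EI
  relative rotation θ_0 = (0 + 17.01)/EI = 17.01/EI
A unit hogging moment at E produces rotation L₁/(3EI) + L₂/(3EI) = 4/EI.
Slope continuity at E: θ_0 = M_E·4/EI, so M_E = 17.01/4 = 4.253 kip·ft (hogging).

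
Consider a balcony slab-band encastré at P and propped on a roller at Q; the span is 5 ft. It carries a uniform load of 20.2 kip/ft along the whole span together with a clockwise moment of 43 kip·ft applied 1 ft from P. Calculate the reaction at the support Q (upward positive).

R_Q = 42.52 kip

Release the roller at Q. Primary structure: cantilever fixed at P.
Primary-structure tip deflection at Q by superposition:
  UDL 20.2: wL⁴/(8EI) = 1578/EI
  clockwise couple 43 at a = 1: M₀a(2L − a)/(2EI) = 193.5/EI
  δ_0 = 1772/EI
Tip deflection under a unit load at Q: L³/(3EI) = 41.67/EI.
The prop prevents deflection at Q: R_Q = δ_0/δ_{QQ} = 1772/41.67 = 42.52 kip.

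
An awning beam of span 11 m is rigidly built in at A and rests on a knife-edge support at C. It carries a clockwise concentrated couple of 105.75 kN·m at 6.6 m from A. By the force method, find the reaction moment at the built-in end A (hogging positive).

M_A = -27.5 kN·m

Release the roller at C. Primary structure: cantilever fixed at A.
Deflection at C on the released cantilever, summing each load's contribution:
  clockwise couple 105.75 at a = 6.6: M₀a(2L − a)/(2EI) = 5374/EI
Tip deflection under a unit load at C: L³/(3EI) = 443.7/EI.
Compatibility at C: δ_0 − R_C·δ_{CC} = 0, so R_C = 5374/443.7 = 12.11 kN.
Moment equilibrium about A: M_A = Σ(load moments about A) − R_C·L = 105.8 − 12.11×11 = -27.5 kN·m.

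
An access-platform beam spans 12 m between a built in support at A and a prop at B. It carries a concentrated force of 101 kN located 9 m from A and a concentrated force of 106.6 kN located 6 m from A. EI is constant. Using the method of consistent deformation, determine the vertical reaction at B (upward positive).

Remove the prop at B; the released (primary) structure is a cantilever built in at A.
Downward deflection at the released point B due to the loads:
  point load 101 at a = 9: Pa²(3L − a)/(6EI) = 36814/EI
  point load 106.6 at a = 6: Pa²(3L − a)/(6EI) = 19188/EI
  δ_0 = 56002/EI
Flexibility coefficient — unit upward force at B: δ_{BB} = L³/(3EI) = 576/EI.
The prop prevents deflection at B: R_B = δ_0/δ_{BB} = 56002/576 = 97.23 kN.

R_B = 97.23 kN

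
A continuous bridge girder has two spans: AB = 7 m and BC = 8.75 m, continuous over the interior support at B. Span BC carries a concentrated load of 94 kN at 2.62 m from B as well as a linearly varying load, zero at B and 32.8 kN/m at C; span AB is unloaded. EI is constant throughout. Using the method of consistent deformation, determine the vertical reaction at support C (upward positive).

R_C = 105.2 kN

Release continuity at B by inserting a hinge; the redundant is the internal moment M_B. The primary structure is two simply-supported spans AB and BC.
End slopes at the hinge B, treating each span as simply supported:
  span BC: point load 94 at a = 2.62: Pab(L + b)/(6LEI) = 427.9/EI
  span BC: triangular load, peak 32.8: 7w₀L³/(360EI) = 427.3/EI
  relative rotation θ_0 = (0 + 855.2)/EI = 855.2/EI
A unit hogging moment at B produces rotation L₁/(3EI) + L₂/(3EI) = 5.25/EI.
Slope continuity at B: θ_0 = M_B·5.25/EI, so M_B = 855.2/5.25 = 162.9 kN·m (hogging).
Span BC, ΣM about C: R_B^{BC}·8.75 = 994.8 + 162.9, so R_B^{BC} = 132.3 kN and R_C = 237.5 − 132.3 = 105.2 kN.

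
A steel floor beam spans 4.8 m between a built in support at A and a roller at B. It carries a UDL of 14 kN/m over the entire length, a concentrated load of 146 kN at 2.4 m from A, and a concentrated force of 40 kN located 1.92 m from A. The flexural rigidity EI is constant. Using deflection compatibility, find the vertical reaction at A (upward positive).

R_A = 174.1 kN

Choose R_B as the redundant. The primary structure is the cantilever fixed at A.
Deflection at B on the released cantilever, summing each load's contribution:
  UDL 14: wL⁴/(8EI) = 929/EI
  point load 146 at a = 2.4: Pa²(3L − a)/(6EI) = 1682/EI
  point load 40 at a = 1.92: Pa²(3L − a)/(6EI) = 306.7/EI
  δ_0 = 2918/EI
Flexibility coefficient — unit upward force at B: δ_{BB} = L³/(3EI) = 36.86/EI.
Compatibility at B: δ_0 − R_B·δ_{BB} = 0, so R_B = 2918/36.86 = 79.14 kN.
Vertical equilibrium: R_A = ΣP − R_B = 253.2 − 79.14 = 174.1 kN.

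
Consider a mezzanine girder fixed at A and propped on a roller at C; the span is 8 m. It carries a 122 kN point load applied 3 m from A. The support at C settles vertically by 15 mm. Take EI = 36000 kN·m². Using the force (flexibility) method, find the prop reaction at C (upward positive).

Choose R_C as the redundant. The primary structure is the cantilever fixed at A.
Downward deflection at the released point C due to the loads:
  point load 122 at a = 3: Pa²(3L − a)/(6EI) = 3843/EI
Tip deflection under a unit load at C: L³/(3EI) = 170.7/EI.
With EI = 36000 kN·m²: δ_0 = 0.10675 m and δ_{CC} = 0.004741 m/kN.
Compatibility — the beam at C must follow the support down by 0.015 m: δ_0 − R_C·δ_{CC} = 0.015, so R_C = (0.10675 − 0.015)/0.004741 = 19.35 kN.

R_C = 19.35 kN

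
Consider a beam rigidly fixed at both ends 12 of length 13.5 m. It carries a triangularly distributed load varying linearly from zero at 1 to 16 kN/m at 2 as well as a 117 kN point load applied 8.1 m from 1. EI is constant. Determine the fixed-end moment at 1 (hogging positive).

Take the two fixed-end moments M_1, M_2 as redundants; the released structure is the simple span 12.
End rotations of the released simple span under the applied load (×1/EI):
  at 1: triangular load, peak 16: 7w₀L³/(360EI) = 765.5/EI
  at 2: triangular load, peak 16: w₀L³/(45EI) = 874.8/EI
  at 1: point load 117 at a = 8.1: Pab(L + b)/(6LEI) = 1194/EI
  at 2: point load 117 at a = 8.1: Pab(L + a)/(6LEI) = 1365/EI
  θ_10 = 1960/EI,  θ_20 = 2239/EI
Flexibility coefficients: a unit moment at one end gives L/(3EI) there and L/(6EI) at the far end, so f₁₁ = f₂₂ = 4.5/EI and f₁₂ = f₂₁ = 2.25/EI.
Compatibility — zero rotation at each built-in end:
  4.5 M_1 + 2.25 M_2 = 1960
  2.25 M_1 + 4.5 M_2 = 2239
Solving the pair gives M_1 = 248.8 kN·m and M_2 = 373.2 kN·m (hogging).

M_1 = 248.8 kN·m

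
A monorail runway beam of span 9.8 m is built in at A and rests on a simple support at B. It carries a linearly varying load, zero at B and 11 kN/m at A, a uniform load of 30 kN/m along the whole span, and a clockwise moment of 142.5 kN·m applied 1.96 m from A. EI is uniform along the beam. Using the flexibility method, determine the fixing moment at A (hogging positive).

Choose R_B as the redundant. The primary structure is the cantilever fixed at A.
Downward deflection at the released point B due to the loads:
  triangular load, peak 11 at the fixed end: w₀L⁴/(30EI) = 3382/EI
  UDL 30: wL⁴/(8EI) = 34589/EI
  clockwise couple 142.5 at a = 1.96: M₀a(2L − a)/(2EI) = 2463/EI
  δ_0 = 40434/EI
Tip deflection under a unit load at B: L³/(3EI) = 313.7/EI.
The prop prevents deflection at B: R_B = δ_0/δ_{BB} = 40434/313.7 = 128.9 kN.
Moment equilibrium about A: M_A = Σ(load moments about A) − R_B·L = 1759 − 128.9×9.8 = 496.1 kN·m.

M_A = 496.1 kN·m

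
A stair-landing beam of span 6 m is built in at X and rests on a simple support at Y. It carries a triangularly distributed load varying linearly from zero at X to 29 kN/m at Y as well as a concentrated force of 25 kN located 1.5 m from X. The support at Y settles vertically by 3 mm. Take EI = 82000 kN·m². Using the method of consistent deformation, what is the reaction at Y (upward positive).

R_Y = 46.58 kN

Take the reaction at Y as the redundant and release it; the primary structure is a cantilever fixed at X.
Deflection at Y on the released cantilever, summing each load's contribution:
  triangular load, peak 29 at the free end: 11w₀L⁴/(120EI) = 3445/EI
  point load 25 at a = 1.5: Pa²(3L − a)/(6EI) = 154.7/EI
  δ_0 = 3600/EI
Tip deflection under a unit load at Y: L³/(3EI) = 72/EI.
With EI = 82000 kN·m²: δ_0 = 0.043901 m and δ_{YY} = 0.000878 m/kN.
Compatibility — the beam at Y must follow the support down by 0.003 m: δ_0 − R_Y·δ_{YY} = 0.003, so R_Y = (0.043901 − 0.003)/0.000878 = 46.58 kN.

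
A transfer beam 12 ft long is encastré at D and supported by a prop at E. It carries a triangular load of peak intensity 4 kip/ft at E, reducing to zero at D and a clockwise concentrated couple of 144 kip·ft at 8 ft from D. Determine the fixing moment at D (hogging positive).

M_D = -14.4 kip·ft

Release the roller at E. Primary structure: cantilever fixed at D.
Downward deflection at the released point E due to the loads:
  triangular load, peak 4 at the free end: 11w₀L⁴/(120EI) = 7603/EI
  clockwise couple 144 at a = 8: M₀a(2L − a)/(2EI) = 9216/EI
  δ_0 = 16819/EI
Tip deflection under a unit load at E: L³/(3EI) = 576/EI.
Compatibility at E: δ_0 − R_E·δ_{EE} = 0, so R_E = 16819/576 = 29.2 kip.
Moment equilibrium about D: M_D = Σ(load moments about D) − R_E·L = 336 − 29.2×12 = -14.4 kip·ft.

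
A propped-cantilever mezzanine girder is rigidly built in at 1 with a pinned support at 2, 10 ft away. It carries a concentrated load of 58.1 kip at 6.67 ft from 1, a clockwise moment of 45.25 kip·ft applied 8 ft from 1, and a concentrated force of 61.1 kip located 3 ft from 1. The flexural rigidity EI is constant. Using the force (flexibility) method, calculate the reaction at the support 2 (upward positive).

Release the roller at 2. Primary structure: cantilever fixed at 1.
Deflection at 2 on the released cantilever, summing each load's contribution:
  point load 58.1 at a = 6.67: Pa²(3L − a)/(6EI) = 10051/EI
  clockwise couple 45.25 at a = 8: M₀a(2L − a)/(2EI) = 2172/EI
  point load 61.1 at a = 3: Pa²(3L − a)/(6EI) = 2475/EI
  δ_0 = 14697/EI
Tip deflection under a unit load at 2: L³/(3EI) = 333.3/EI.
The prop prevents deflection at 2: R_2 = δ_0/δ_{22} = 14697/333.3 = 44.09 kip.

R_2 = 44.09 kip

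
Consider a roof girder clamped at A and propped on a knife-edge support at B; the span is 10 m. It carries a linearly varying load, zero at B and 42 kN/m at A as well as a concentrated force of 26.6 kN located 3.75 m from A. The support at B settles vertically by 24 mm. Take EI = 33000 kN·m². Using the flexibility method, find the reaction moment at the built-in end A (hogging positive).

M_A = 354.4 kN·m

Choose R_B as the redundant. The primary structure is the cantilever fixed at A.
Deflection at B on the released cantilever, summing each load's contribution:
  triangular load, peak 42 at the fixed end: w₀L⁴/(30EI) = 14000/EI
  point load 26.6 at a = 3.75: Pa²(3L − a)/(6EI) = 1637/EI
  δ_0 = 15637/EI
Tip deflection under a unit load at B: L³/(3EI) = 333.3/EI.
With EI = 33000 kN·m²: δ_0 = 0.47383 m and δ_{BB} = 0.010101 m/kN.
Compatibility — the beam at B must follow the support down by 0.024 m: δ_0 − R_B·δ_{BB} = 0.024, so R_B = (0.47383 − 0.024)/0.010101 = 44.53 kN.
Moment equilibrium about A: M_A = Σ(load moments about A) − R_B·L = 799.8 − 44.53×10 = 354.4 kN·m.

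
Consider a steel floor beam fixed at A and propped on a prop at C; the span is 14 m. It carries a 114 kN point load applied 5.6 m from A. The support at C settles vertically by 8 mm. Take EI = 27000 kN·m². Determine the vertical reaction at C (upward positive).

R_C = 23.48 kN

Choose R_C as the redundant. The primary structure is the cantilever fixed at A.
Free-end deflection of the primary structure under the applied loading (downward +):
  point load 114 at a = 5.6: Pa²(3L − a)/(6EI) = 21689/EI
Tip deflection under a unit load at C: L³/(3EI) = 914.7/EI.
With EI = 27000 kN·m²: δ_0 = 0.80328 m and δ_{CC} = 0.033877 m/kN.
Compatibility — the beam at C must follow the support down by 0.008 m: δ_0 − R_C·δ_{CC} = 0.008, so R_C = (0.80328 − 0.008)/0.033877 = 23.48 kN.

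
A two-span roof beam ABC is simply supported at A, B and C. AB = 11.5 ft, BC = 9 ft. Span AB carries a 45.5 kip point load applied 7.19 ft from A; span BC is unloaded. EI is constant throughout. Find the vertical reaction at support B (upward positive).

R_B = 39.52 kip

Take M_B as the redundant. Released structure: two simple spans AB and BC with a hinge at B.
Discontinuity in slope at B on the released structure — sum the simple-span end rotations:
  span AB: point load 45.5 at a = 7.19: Pab(L + a)/(6LEI) = 381.9/EI
  relative rotation θ_0 = (381.9 + 0)/EI = 381.9/EI
A unit hogging moment at B produces rotation L₁/(3EI) + L₂/(3EI) = 6.833/EI.
Compatibility: M_B·(L₁+L₂)/(3EI) = θ_0, giving M_B = 55.89 kip·ft (hogging).
Span AB, ΣM about A with M_B applied at B: R_B^{AB}·11.5 = 327.1 + 55.89, so R_B^{AB} = 33.31 kip and R_A = 45.5 − 33.31 = 12.19 kip.
Span BC, ΣM about C: R_B^{BC}·9 = 0 + 55.89, so R_B^{BC} = 6.21 kip and R_C = 0 − 6.21 = -6.21 kip.
R_B = 33.31 + 6.21 = 39.52 kip.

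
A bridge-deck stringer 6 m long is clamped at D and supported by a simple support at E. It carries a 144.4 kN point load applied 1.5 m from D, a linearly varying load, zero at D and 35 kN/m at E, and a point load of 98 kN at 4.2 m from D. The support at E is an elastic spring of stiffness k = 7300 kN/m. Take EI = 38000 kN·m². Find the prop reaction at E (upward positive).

R_E = 116.9 kN

Take the reaction at E as the redundant and release it; the primary structure is a cantilever fixed at D.
Primary-structure tip deflection at E by superposition:
  point load 144.4 at a = 1.5: Pa²(3L − a)/(6EI) = 893.5/EI
  triangular load, peak 35 at the free end: 11w₀L⁴/(120EI) = 4158/EI
  point load 98 at a = 4.2: Pa²(3L − a)/(6EI) = 3976/EI
  δ_0 = 9028/EI
Flexibility coefficient — unit upward force at E: δ_{EE} = L³/(3EI) = 72/EI.
With EI = 38000 kN·m²: δ_0 = 0.23757 m and δ_{EE} = 0.001895 m/kN.
Compatibility — the spring shortens by R_E/k under the reaction it provides: δ_0 − R_E·δ_{EE} = R_E/k. With 1/k = 0.000137 m/kN, R_E = δ_0 / (δ_{EE} + 1/k) = 0.23757 / (0.001895 + 0.000137) = 116.9 kN.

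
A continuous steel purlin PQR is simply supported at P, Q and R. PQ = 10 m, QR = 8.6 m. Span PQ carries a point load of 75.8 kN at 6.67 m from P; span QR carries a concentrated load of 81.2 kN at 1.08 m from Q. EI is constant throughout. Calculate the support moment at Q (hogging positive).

M_Q = 108.7 kN·m

Insert a hinge at Q; M_Q is the redundant, and each span becomes simply supported.
End slopes at the hinge Q, treating each span as simply supported:
  span PQ: point load 75.8 at a = 6.67: Pab(L + a)/(6LEI) = 467.8/EI
  span QR: point load 81.2 at a = 1.08: Pab(L + b)/(6LEI) = 206/EI
  relative rotation θ_0 = (467.8 + 206)/EI = 673.8/EI
A unit hogging moment at Q produces rotation L₁/(3EI) + L₂/(3EI) = 6.2/EI.
Slope continuity at Q: θ_0 = M_Q·6.2/EI, so M_Q = 673.8/6.2 = 108.7 kN·m (hogging).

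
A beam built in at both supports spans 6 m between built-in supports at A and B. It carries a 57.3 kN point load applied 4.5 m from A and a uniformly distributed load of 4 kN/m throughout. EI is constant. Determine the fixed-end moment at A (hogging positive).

Release both end moments; the primary structure is a simply-supported span AB with redundants M_A and M_B.
Simple-span end rotations at A and B under the given loads:
  at A: point load 57.3 at a = 4.5: Pab(L + b)/(6LEI) = 80.58/EI
  at B: point load 57.3 at a = 4.5: Pab(L + a)/(6LEI) = 112.8/EI
  at A: UDL 4: wL³/(24EI) = 36/EI
  at B: UDL 4: wL³/(24EI) = 36/EI
  θ_A0 = 116.6/EI,  θ_B0 = 148.8/EI
Flexibility coefficients: a unit moment at one end gives L/(3EI) there and L/(6EI) at the far end, so f₁₁ = f₂₂ = 2/EI and f₁₂ = f₂₁ = 1/EI.
Compatibility — zero rotation at each built-in end:
  2 M_A + 1 M_B = 116.6
  1 M_A + 2 M_B = 148.8
Solving the pair gives M_A = 28.12 kN·m and M_B = 60.35 kN·m (hogging).

M_A = 28.12 kN·m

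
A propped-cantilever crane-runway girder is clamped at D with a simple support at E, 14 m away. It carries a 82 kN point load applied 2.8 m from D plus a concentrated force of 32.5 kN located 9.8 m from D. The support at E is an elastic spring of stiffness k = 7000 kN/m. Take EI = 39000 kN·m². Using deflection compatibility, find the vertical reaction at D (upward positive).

R_D = 91.73 kN

Remove the prop at E; the released (primary) structure is a cantilever built in at D.
Deflection at E on the released cantilever, summing each load's contribution:
  point load 82 at a = 2.8: Pa²(3L − a)/(6EI) = 4200/EI
  point load 32.5 at a = 9.8: Pa²(3L − a)/(6EI) = 16751/EI
  δ_0 = 20951/EI
Flexibility coefficient — unit upward force at E: δ_{EE} = L³/(3EI) = 914.7/EI.
With EI = 39000 kN·m²: δ_0 = 0.53721 m and δ_{EE} = 0.023453 m/kN.
Compatibility — the spring shortens by R_E/k under the reaction it provides: δ_0 − R_E·δ_{EE} = R_E/k. With 1/k = 0.000143 m/kN, R_E = δ_0 / (δ_{EE} + 1/k) = 0.53721 / (0.023453 + 0.000143) = 22.77 kN.
Vertical equilibrium: R_D = ΣP − R_E = 114.5 − 22.77 = 91.73 kN.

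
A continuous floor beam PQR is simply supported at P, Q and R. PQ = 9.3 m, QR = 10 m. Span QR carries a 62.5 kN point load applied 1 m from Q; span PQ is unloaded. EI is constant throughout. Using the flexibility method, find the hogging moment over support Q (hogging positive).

M_Q = 27.69 kN·m

Take M_Q as the redundant. Released structure: two simple spans PQ and QR with a hinge at Q.
End slopes at the hinge Q, treating each span as simply supported:
  span QR: point load 62.5 at a = 1: Pab(L + b)/(6LEI) = 178.1/EI
  relative rotation θ_0 = (0 + 178.1)/EI = 178.1/EI
A unit hogging moment at Q produces rotation L₁/(3EI) + L₂/(3EI) = 6.433/EI.
Compatibility: M_Q·(L₁+L₂)/(3EI) = θ_0, giving M_Q = 27.69 kN·m (hogging).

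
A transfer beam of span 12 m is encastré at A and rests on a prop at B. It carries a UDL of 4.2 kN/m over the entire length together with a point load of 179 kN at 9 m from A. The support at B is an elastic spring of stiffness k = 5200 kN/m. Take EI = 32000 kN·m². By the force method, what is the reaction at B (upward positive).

Remove the prop at B; the released (primary) structure is a cantilever built in at A.
Primary-structure tip deflection at B by superposition:
  UDL 4.2: wL⁴/(8EI) = 10886/EI
  point load 179 at a = 9: Pa²(3L − a)/(6EI) = 65246/EI
  δ_0 = 76132/EI
Flexibility coefficient — unit upward force at B: δ_{BB} = L³/(3EI) = 576/EI.
With EI = 32000 kN·m²: δ_0 = 2.3791 m and δ_{BB} = 0.018 m/kN.
Compatibility — the spring shortens by R_B/k under the reaction it provides: δ_0 − R_B·δ_{BB} = R_B/k. With 1/k = 0.000192 m/kN, R_B = δ_0 / (δ_{BB} + 1/k) = 2.3791 / (0.018 + 0.000192) = 130.8 kN.

R_B = 130.8 kN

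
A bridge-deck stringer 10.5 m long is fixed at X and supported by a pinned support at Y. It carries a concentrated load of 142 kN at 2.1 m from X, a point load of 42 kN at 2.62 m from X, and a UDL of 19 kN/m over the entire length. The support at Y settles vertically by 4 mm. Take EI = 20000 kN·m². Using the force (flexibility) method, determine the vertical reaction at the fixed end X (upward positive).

Remove the prop at Y; the released (primary) structure is a cantilever built in at X.
Free-end deflection of the primary structure under the applied loading (downward +):
  point load 142 at a = 2.1: Pa²(3L − a)/(6EI) = 3068/EI
  point load 42 at a = 2.62: Pa²(3L − a)/(6EI) = 1388/EI
  UDL 19: wL⁴/(8EI) = 28868/EI
  δ_0 = 33324/EI
Tip deflection under a unit load at Y: L³/(3EI) = 385.9/EI.
With EI = 20000 kN·m²: δ_0 = 1.6662 m and δ_{YY} = 0.019294 m/kN.
Compatibility — the beam at Y must follow the support down by 0.004 m: δ_0 − R_Y·δ_{YY} = 0.004, so R_Y = (1.6662 − 0.004)/0.019294 = 86.15 kN.
Vertical equilibrium: R_X = ΣP − R_Y = 383.5 − 86.15 = 297.3 kN.

R_X = 297.3 kN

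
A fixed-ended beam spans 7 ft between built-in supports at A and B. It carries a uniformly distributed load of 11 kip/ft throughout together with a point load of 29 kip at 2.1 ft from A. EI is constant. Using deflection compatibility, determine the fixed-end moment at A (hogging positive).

M_A = 74.76 kip·ft

Release both end moments; the primary structure is a simply-supported span AB with redundants M_A and M_B.
Simple-span end rotations at A and B under the given loads:
  at A: UDL 11: wL³/(24EI) = 157.2/EI
  at B: UDL 11: wL³/(24EI) = 157.2/EI
  at A: point load 29 at a = 2.1: Pab(L + b)/(6LEI) = 84.55/EI
  at B: point load 29 at a = 2.1: Pab(L + a)/(6LEI) = 64.66/EI
  θ_A0 = 241.8/EI,  θ_B0 = 221.9/EI
Flexibility coefficients: a unit moment at one end gives L/(3EI) there and L/(6EI) at the far end, so f₁₁ = f₂₂ = 2.333/EI and f₁₂ = f₂₁ = 1.167/EI.
Compatibility — zero rotation at each built-in end:
  2.333 M_A + 1.167 M_B = 241.8
  1.167 M_A + 2.333 M_B = 221.9
Solving the pair gives M_A = 74.76 kip·ft and M_B = 57.71 kip·ft (hogging).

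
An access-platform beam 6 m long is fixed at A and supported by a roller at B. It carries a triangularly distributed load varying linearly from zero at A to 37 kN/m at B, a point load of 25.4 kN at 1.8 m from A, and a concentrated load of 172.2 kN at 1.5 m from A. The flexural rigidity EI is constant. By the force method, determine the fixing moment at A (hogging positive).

M_A = 274.4 kN·m

Remove the prop at B; the released (primary) structure is a cantilever built in at A.
Free-end deflection of the primary structure under the applied loading (downward +):
  triangular load, peak 37 at the free end: 11w₀L⁴/(120EI) = 4396/EI
  point load 25.4 at a = 1.8: Pa²(3L − a)/(6EI) = 222.2/EI
  point load 172.2 at a = 1.5: Pa²(3L − a)/(6EI) = 1065/EI
  δ_0 = 5683/EI
Tip deflection under a unit load at B: L³/(3EI) = 72/EI.
The prop prevents deflection at B: R_B = δ_0/δ_{BB} = 5683/72 = 78.93 kN.
Moment equilibrium about A: M_A = Σ(load moments about A) − R_B·L = 748 − 78.93×6 = 274.4 kN·m.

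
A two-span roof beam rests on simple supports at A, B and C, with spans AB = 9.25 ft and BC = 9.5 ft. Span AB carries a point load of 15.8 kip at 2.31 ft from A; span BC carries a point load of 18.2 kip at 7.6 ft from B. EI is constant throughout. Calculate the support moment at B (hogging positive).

M_B = 16.85 kip·ft

Release continuity at B by inserting a hinge; the redundant is the internal moment M_B. The primary structure is two simply-supported spans AB and BC.
Discontinuity in slope at B on the released structure — sum the simple-span end rotations:
  span AB: point load 15.8 at a = 2.31: Pab(L + a)/(6LEI) = 52.76/EI
  span BC: point load 18.2 at a = 7.6: Pab(L + b)/(6LEI) = 52.56/EI
  relative rotation θ_0 = (52.76 + 52.56)/EI = 105.3/EI
A unit hogging moment at B produces rotation L₁/(3EI) + L₂/(3EI) = 6.25/EI.
Compatibility: M_B·(L₁+L₂)/(3EI) = θ_0, giving M_B = 16.85 kip·ft (hogging).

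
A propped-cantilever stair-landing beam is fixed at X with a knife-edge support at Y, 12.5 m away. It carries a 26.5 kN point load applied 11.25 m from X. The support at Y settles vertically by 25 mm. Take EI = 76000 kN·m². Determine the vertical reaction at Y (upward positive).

R_Y = 19.62 kN

Choose R_Y as the redundant. The primary structure is the cantilever fixed at X.
Primary-structure tip deflection at Y by superposition:
  point load 26.5 at a = 11.25: Pa²(3L − a)/(6EI) = 14673/EI
Tip deflection under a unit load at Y: L³/(3EI) = 651/EI.
With EI = 76000 kN·m²: δ_0 = 0.19307 m and δ_{YY} = 0.008566 m/kN.
Compatibility — the beam at Y must follow the support down by 0.025 m: δ_0 − R_Y·δ_{YY} = 0.025, so R_Y = (0.19307 − 0.025)/0.008566 = 19.62 kN.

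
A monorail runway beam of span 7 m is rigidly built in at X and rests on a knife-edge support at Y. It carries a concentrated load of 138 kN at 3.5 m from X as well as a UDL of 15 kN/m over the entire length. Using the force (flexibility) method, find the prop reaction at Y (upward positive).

R_Y = 82.5 kN

Remove the prop at Y; the released (primary) structure is a cantilever built in at X.
Deflection at Y on the released cantilever, summing each load's contribution:
  point load 138 at a = 3.5: Pa²(3L − a)/(6EI) = 4931/EI
  UDL 15: wL⁴/(8EI) = 4502/EI
  δ_0 = 9432/EI
Tip deflection under a unit load at Y: L³/(3EI) = 114.3/EI.
Compatibility at Y: δ_0 − R_Y·δ_{YY} = 0, so R_Y = 9432/114.3 = 82.5 kN.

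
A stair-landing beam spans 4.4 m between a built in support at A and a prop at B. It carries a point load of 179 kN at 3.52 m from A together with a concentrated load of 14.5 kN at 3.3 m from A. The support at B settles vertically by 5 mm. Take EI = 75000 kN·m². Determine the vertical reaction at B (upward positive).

R_B = 122 kN

Choose R_B as the redundant. The primary structure is the cantilever fixed at A.
Downward deflection at the released point B due to the loads:
  point load 179 at a = 3.52: Pa²(3L − a)/(6EI) = 3578/EI
  point load 14.5 at a = 3.3: Pa²(3L − a)/(6EI) = 260.5/EI
  δ_0 = 3839/EI
Flexibility coefficient — unit upward force at B: δ_{BB} = L³/(3EI) = 28.39/EI.
With EI = 75000 kN·m²: δ_0 = 0.051183 m and δ_{BB} = 0.000379 m/kN.
Compatibility — the beam at B must follow the support down by 0.005 m: δ_0 − R_B·δ_{BB} = 0.005, so R_B = (0.051183 − 0.005)/0.000379 = 122 kN.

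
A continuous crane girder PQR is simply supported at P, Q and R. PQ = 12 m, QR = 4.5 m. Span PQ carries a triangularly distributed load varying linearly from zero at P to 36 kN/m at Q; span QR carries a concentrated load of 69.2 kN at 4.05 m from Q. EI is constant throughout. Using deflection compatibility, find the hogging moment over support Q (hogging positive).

Insert a hinge at Q; M_Q is the redundant, and each span becomes simply supported.
Discontinuity in slope at Q on the released structure — sum the simple-span end rotations:
  span PQ: triangular load, peak 36: w₀L³/(45EI) = 1382/EI
  span QR: point load 69.2 at a = 4.05: Pab(L + b)/(6LEI) = 23.12/EI
  relative rotation θ_0 = (1382 + 23.12)/EI = 1406/EI
A unit hogging moment at Q produces rotation L₁/(3EI) + L₂/(3EI) = 5.5/EI.
Slope continuity at Q: θ_0 = M_Q·5.5/EI, so M_Q = 1406/5.5 = 255.5 kN·m (hogging).

M_Q = 255.5 kN·m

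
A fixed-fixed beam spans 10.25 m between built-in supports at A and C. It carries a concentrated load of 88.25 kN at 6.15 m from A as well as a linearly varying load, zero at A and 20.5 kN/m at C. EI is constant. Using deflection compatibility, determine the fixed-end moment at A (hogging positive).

M_A = 158.6 kN·m

Take the two fixed-end moments M_A, M_C as redundants; the released structure is the simple span AC.
End rotations of the released simple span under the applied load (×1/EI):
  at A: point load 88.25 at a = 6.15: Pab(L + b)/(6LEI) = 519.2/EI
  at C: point load 88.25 at a = 6.15: Pab(L + a)/(6LEI) = 593.4/EI
  at A: triangular load, peak 20.5: 7w₀L³/(360EI) = 429.3/EI
  at C: triangular load, peak 20.5: w₀L³/(45EI) = 490.6/EI
  θ_A0 = 948.5/EI,  θ_C0 = 1084/EI
Flexibility coefficients: a unit moment at one end gives L/(3EI) there and L/(6EI) at the far end, so f₁₁ = f₂₂ = 3.417/EI and f₁₂ = f₂₁ = 1.708/EI.
Compatibility — zero rotation at each built-in end:
  3.417 M_A + 1.708 M_C = 948.5
  1.708 M_A + 3.417 M_C = 1084
Solving the pair gives M_A = 158.6 kN·m and M_C = 237.9 kN·m (hogging).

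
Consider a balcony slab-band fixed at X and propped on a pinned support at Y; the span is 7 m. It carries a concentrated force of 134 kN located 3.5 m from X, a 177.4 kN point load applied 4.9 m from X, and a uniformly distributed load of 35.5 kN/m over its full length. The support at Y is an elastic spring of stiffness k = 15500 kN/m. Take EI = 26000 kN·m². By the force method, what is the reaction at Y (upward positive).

R_Y = 231.6 kN

Choose R_Y as the redundant. The primary structure is the cantilever fixed at X.
Deflection at Y on the released cantilever, summing each load's contribution:
  point load 134 at a = 3.5: Pa²(3L − a)/(6EI) = 4788/EI
  point load 177.4 at a = 4.9: Pa²(3L − a)/(6EI) = 11429/EI
  UDL 35.5: wL⁴/(8EI) = 10654/EI
  δ_0 = 26871/EI
Flexibility coefficient — unit upward force at Y: δ_{YY} = L³/(3EI) = 114.3/EI.
With EI = 26000 kN·m²: δ_0 = 1.0335 m and δ_{YY} = 0.004397 m/kN.
Compatibility — the spring shortens by R_Y/k under the reaction it provides: δ_0 − R_Y·δ_{YY} = R_Y/k. With 1/k = 0.000065 m/kN, R_Y = δ_0 / (δ_{YY} + 1/k) = 1.0335 / (0.004397 + 0.000065) = 231.6 kN.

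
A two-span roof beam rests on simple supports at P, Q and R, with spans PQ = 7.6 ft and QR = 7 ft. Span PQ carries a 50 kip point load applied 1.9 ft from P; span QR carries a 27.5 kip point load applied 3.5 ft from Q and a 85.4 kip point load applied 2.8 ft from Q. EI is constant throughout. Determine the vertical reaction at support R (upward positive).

Insert a hinge at Q; M_Q is the redundant, and each span becomes simply supported.
Rotations at Q on the released spans (each span's end-slope, ×1/EI):
  span PQ: point load 50 at a = 1.9: Pab(L + a)/(6LEI) = 112.8/EI
  span QR: point load 27.5 at a = 3.5: Pab(L + b)/(6LEI) = 84.22/EI
  span QR: point load 85.4 at a = 2.8: Pab(L + b)/(6LEI) = 267.8/EI
  relative rotation θ_0 = (112.8 + 352)/EI = 464.8/EI
A unit hogging moment at Q produces rotation L₁/(3EI) + L₂/(3EI) = 4.867/EI.
Slope continuity at Q: θ_0 = M_Q·4.867/EI, so M_Q = 464.8/4.867 = 95.52 kip·ft (hogging).
Span QR, ΣM about R: R_Q^{QR}·7 = 454.9 + 95.52, so R_Q^{QR} = 78.64 kip and R_R = 112.9 − 78.64 = 34.26 kip.

R_R = 34.26 kip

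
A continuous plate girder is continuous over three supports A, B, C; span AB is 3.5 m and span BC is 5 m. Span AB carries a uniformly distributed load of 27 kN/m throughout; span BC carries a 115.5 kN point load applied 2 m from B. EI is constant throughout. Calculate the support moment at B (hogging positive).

M_B = 82.25 kN·m

Release continuity at B by inserting a hinge; the redundant is the internal moment M_B. The primary structure is two simply-supported spans AB and BC.
Rotations at B on the released spans (each span's end-slope, ×1/EI):
  span AB: UDL 27: wL³/(24EI) = 48.23/EI
  span BC: point load 115.5 at a = 2: Pab(L + b)/(6LEI) = 184.8/EI
  relative rotation θ_0 = (48.23 + 184.8)/EI = 233/EI
A unit hogging moment at B produces rotation L₁/(3EI) + L₂/(3EI) = 2.833/EI.
Compatibility: M_B·(L₁+L₂)/(3EI) = θ_0, giving M_B = 82.25 kN·m (hogging).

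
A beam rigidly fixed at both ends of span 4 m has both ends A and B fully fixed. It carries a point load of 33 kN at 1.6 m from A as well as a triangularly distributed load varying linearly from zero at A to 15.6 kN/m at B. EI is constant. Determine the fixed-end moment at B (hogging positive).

Release both end moments; the primary structure is a simply-supported span AB with redundants M_A and M_B.
End rotations of the released simple span under the applied load (×1/EI):
  at A: point load 33 at a = 1.6: Pab(L + b)/(6LEI) = 33.79/EI
  at B: point load 33 at a = 1.6: Pab(L + a)/(6LEI) = 29.57/EI
  at A: triangular load, peak 15.6: 7w₀L³/(360EI) = 19.41/EI
  at B: triangular load, peak 15.6: w₀L³/(45EI) = 22.19/EI
  θ_A0 = 53.21/EI,  θ_B0 = 51.75/EI
Flexibility coefficients: a unit moment at one end gives L/(3EI) there and L/(6EI) at the far end, so f₁₁ = f₂₂ = 1.333/EI and f₁₂ = f₂₁ = 0.6667/EI.
Compatibility — zero rotation at each built-in end:
  1.333 M_A + 0.6667 M_B = 53.21
  0.6667 M_A + 1.333 M_B = 51.75
Solving the pair gives M_A = 27.33 kN·m and M_B = 25.15 kN·m (hogging).

M_B = 25.15 kN·m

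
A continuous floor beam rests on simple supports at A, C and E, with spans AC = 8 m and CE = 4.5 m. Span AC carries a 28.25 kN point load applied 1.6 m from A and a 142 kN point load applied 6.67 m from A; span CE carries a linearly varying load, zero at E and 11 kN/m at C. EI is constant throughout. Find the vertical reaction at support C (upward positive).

Release continuity at C by inserting a hinge; the redundant is the internal moment M_C. The primary structure is two simply-supported spans AC and CE.
Rotations at C on the released spans (each span's end-slope, ×1/EI):
  span AC: point load 28.25 at a = 1.6: Pab(L + a)/(6LEI) = 57.86/EI
  span AC: point load 142 at a = 6.67: Pab(L + a)/(6LEI) = 385/EI
  span CE: triangular load, peak 11: w₀L³/(45EI) = 22.27/EI
  relative rotation θ_0 = (442.9 + 22.27)/EI = 465.1/EI
A unit hogging moment at C produces rotation L₁/(3EI) + L₂/(3EI) = 4.167/EI.
Compatibility: M_C·(L₁+L₂)/(3EI) = θ_0, giving M_C = 111.6 kN·m (hogging).
Span AC, ΣM about A with M_C applied at C: R_C^{AC}·8 = 992.3 + 111.6, so R_C^{AC} = 138 kN and R_A = 170.2 − 138 = 32.25 kN.
Span CE, ΣM about E: R_C^{CE}·4.5 = 74.25 + 111.6, so R_C^{CE} = 41.31 kN and R_E = 24.75 − 41.31 = -16.56 kN.
R_C = 138 + 41.31 = 179.3 kN.

R_C = 179.3 kN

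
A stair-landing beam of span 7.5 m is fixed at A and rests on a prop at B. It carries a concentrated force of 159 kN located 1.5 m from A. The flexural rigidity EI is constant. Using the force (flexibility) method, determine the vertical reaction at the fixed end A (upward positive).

Remove the prop at B; the released (primary) structure is a cantilever built in at A.
Primary-structure tip deflection at B by superposition:
  point load 159 at a = 1.5: Pa²(3L − a)/(6EI) = 1252/EI
Tip deflection under a unit load at B: L³/(3EI) = 140.6/EI.
The prop prevents deflection at B: R_B = δ_0/δ_{BB} = 1252/140.6 = 8.904 kN.
Vertical equilibrium: R_A = ΣP − R_B = 159 − 8.904 = 150.1 kN.

R_A = 150.1 kN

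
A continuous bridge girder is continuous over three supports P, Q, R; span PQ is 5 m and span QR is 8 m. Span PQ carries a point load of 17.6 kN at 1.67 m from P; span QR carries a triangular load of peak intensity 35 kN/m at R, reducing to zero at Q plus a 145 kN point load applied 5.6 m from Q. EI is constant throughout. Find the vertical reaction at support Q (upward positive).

R_Q = 155.5 kN

Release continuity at Q by inserting a hinge; the redundant is the internal moment M_Q. The primary structure is two simply-supported spans PQ and QR.
Discontinuity in slope at Q on the released structure — sum the simple-span end rotations:
  span PQ: point load 17.6 at a = 1.67: Pab(L + a)/(6LEI) = 21.76/EI
  span QR: triangular load, peak 35: 7w₀L³/(360EI) = 348.4/EI
  span QR: point load 145 at a = 5.6: Pab(L + b)/(6LEI) = 422.2/EI
  relative rotation θ_0 = (21.76 + 770.7)/EI = 792.4/EI
A unit hogging moment at Q produces rotation L₁/(3EI) + L₂/(3EI) = 4.333/EI.
Slope continuity at Q: θ_0 = M_Q·4.333/EI, so M_Q = 792.4/4.333 = 182.9 kN·m (hogging).
Span PQ, ΣM about P with M_Q applied at Q: R_Q^{PQ}·5 = 29.39 + 182.9, so R_Q^{PQ} = 42.45 kN and R_P = 17.6 − 42.45 = -24.85 kN.
Span QR, ΣM about R: R_Q^{QR}·8 = 721.3 + 182.9, so R_Q^{QR} = 113 kN and R_R = 285 − 113 = 172 kN.
R_Q = 42.45 + 113 = 155.5 kN.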